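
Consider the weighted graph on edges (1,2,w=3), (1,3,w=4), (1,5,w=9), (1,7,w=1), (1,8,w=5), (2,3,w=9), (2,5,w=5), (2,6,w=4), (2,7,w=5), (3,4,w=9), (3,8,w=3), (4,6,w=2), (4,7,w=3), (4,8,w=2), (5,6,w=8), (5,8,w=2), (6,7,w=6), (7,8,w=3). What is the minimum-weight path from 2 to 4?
6 (path: 2 -> 6 -> 4; weights 4 + 2 = 6)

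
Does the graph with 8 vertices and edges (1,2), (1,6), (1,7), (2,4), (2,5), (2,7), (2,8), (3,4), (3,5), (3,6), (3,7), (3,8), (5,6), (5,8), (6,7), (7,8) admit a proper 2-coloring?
No (odd cycle of length 3: 6 -> 1 -> 7 -> 6)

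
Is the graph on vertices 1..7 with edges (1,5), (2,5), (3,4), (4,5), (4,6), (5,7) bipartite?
Yes. Partition: {1, 2, 4, 7}, {3, 5, 6}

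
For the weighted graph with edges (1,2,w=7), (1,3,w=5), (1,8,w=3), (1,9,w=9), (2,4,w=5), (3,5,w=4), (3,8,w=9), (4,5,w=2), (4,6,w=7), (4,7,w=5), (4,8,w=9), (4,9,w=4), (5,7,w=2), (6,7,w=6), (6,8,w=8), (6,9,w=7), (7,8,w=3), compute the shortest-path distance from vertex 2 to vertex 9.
9 (path: 2 -> 4 -> 9; weights 5 + 4 = 9)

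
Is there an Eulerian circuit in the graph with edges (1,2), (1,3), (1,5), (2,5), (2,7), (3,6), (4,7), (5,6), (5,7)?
No (4 vertices have odd degree: {1, 2, 4, 7}; Eulerian circuit requires 0)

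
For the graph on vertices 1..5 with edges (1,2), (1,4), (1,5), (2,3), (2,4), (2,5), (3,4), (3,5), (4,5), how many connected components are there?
1 (components: {1, 2, 3, 4, 5})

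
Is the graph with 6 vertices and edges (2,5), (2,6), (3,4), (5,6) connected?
No, it has 3 components: {1}, {2, 5, 6}, {3, 4}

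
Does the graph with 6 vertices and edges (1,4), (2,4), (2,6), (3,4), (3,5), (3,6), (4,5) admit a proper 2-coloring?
No (odd cycle of length 3: 3 -> 4 -> 5 -> 3)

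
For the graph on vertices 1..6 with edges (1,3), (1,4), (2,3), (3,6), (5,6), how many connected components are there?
1 (components: {1, 2, 3, 4, 5, 6})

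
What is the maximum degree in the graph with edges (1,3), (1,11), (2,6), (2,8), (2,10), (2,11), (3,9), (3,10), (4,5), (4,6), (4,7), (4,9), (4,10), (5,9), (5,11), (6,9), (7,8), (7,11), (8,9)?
5 (attained at vertices 4, 9)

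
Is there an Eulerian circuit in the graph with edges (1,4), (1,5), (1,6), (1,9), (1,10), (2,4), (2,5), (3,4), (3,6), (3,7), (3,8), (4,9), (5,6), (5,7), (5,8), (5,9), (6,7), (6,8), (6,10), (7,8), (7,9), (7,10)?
No (2 vertices have odd degree: {1, 10}; Eulerian circuit requires 0)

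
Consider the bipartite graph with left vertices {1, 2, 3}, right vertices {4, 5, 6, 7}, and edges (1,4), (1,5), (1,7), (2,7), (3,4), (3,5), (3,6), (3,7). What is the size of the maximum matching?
3 (matching: (1,5), (2,7), (3,6); upper bound min(|L|,|R|) = min(3,4) = 3)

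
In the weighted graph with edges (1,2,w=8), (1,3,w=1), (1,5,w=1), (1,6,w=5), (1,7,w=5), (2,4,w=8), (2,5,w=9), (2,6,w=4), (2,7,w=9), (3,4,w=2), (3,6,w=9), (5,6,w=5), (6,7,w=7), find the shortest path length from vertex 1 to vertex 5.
1 (path: 1 -> 5; weights 1 = 1)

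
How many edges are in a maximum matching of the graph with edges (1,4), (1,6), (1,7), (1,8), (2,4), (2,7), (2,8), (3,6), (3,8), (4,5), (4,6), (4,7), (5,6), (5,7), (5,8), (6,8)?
4 (matching: (1,4), (2,7), (3,8), (5,6); upper bound floor(n/2) = floor(8/2) = 4)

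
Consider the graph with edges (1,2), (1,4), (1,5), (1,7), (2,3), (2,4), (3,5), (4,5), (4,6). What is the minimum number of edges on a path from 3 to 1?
2 (path: 3 -> 2 -> 1, 2 edges)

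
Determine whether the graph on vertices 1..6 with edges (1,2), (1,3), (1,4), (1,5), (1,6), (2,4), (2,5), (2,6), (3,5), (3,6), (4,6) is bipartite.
No (odd cycle of length 3: 3 -> 1 -> 6 -> 3)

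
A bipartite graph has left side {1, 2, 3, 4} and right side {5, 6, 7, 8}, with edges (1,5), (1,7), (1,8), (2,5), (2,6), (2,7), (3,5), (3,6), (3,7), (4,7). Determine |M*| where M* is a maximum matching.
4 (matching: (1,8), (2,5), (3,6), (4,7); upper bound min(|L|,|R|) = min(4,4) = 4)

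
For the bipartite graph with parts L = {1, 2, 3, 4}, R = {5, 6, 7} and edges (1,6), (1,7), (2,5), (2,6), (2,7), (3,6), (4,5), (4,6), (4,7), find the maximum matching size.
3 (matching: (1,7), (2,6), (4,5); upper bound min(|L|,|R|) = min(4,3) = 3)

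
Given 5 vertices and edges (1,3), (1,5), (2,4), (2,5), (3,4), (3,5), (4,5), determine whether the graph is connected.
Yes (BFS from 1 visits [1, 3, 5, 4, 2] — all 5 vertices reached)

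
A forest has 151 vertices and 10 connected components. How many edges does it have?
141 (Each of the 10 component trees on V_i vertices has V_i - 1 edges; summing gives V - C = 151 - 10 = 141)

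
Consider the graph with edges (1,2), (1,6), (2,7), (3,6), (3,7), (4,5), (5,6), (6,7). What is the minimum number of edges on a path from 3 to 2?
2 (path: 3 -> 7 -> 2, 2 edges)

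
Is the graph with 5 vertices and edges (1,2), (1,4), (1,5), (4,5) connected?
No, it has 2 components: {1, 2, 4, 5}, {3}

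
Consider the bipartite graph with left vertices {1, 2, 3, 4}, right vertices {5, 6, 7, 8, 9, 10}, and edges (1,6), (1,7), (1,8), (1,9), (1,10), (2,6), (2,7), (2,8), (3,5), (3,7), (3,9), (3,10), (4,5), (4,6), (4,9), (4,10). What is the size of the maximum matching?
4 (matching: (1,10), (2,8), (3,7), (4,9); upper bound min(|L|,|R|) = min(4,6) = 4)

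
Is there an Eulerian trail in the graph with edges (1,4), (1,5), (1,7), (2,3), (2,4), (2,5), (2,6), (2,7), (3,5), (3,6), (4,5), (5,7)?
No (6 vertices have odd degree: {1, 2, 3, 4, 5, 7}; Eulerian path requires 0 or 2)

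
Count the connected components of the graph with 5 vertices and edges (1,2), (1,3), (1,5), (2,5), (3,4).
1 (components: {1, 2, 3, 4, 5})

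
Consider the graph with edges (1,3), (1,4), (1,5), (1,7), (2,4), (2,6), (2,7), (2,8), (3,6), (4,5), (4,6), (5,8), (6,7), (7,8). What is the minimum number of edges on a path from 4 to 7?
2 (path: 4 -> 6 -> 7, 2 edges)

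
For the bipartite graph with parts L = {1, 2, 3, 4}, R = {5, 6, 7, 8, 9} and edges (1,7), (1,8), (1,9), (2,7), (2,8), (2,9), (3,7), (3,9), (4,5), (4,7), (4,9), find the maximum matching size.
4 (matching: (1,9), (2,8), (3,7), (4,5); upper bound min(|L|,|R|) = min(4,5) = 4)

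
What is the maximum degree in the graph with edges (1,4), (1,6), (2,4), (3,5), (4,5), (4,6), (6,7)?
4 (attained at vertex 4)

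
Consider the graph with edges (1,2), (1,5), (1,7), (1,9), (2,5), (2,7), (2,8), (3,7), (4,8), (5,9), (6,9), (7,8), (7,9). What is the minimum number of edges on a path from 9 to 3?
2 (path: 9 -> 7 -> 3, 2 edges)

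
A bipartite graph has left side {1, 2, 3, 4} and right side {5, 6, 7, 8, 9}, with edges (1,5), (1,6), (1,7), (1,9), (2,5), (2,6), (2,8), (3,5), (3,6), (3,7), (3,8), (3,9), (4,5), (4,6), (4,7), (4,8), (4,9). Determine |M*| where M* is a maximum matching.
4 (matching: (1,9), (2,8), (3,7), (4,6); upper bound min(|L|,|R|) = min(4,5) = 4)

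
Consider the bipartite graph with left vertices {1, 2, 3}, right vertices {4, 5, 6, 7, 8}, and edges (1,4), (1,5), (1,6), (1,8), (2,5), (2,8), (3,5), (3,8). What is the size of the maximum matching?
3 (matching: (1,6), (2,8), (3,5); upper bound min(|L|,|R|) = min(3,5) = 3)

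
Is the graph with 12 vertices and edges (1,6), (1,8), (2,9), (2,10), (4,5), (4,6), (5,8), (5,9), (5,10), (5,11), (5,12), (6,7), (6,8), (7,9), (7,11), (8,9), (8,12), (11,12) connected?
No, it has 2 components: {1, 2, 4, 5, 6, 7, 8, 9, 10, 11, 12}, {3}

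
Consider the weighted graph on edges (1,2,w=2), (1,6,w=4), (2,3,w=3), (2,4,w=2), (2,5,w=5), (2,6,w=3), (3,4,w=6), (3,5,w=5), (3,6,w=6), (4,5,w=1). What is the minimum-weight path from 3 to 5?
5 (path: 3 -> 5; weights 5 = 5)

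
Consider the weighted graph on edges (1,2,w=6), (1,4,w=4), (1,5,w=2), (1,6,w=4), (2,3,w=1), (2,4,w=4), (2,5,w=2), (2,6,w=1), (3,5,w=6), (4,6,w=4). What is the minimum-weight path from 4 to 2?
4 (path: 4 -> 2; weights 4 = 4)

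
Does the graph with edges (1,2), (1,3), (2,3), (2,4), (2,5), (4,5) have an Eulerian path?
Yes — and in fact it has an Eulerian circuit (the graph is connected and all 5 vertices have even degree)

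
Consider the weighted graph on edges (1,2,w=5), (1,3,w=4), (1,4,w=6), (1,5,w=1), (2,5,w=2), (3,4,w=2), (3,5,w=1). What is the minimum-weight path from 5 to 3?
1 (path: 5 -> 3; weights 1 = 1)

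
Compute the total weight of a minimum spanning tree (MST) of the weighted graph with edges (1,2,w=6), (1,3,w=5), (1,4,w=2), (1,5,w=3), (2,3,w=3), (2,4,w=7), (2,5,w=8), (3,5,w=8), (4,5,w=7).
13 (MST edges: (1,3,w=5), (1,4,w=2), (1,5,w=3), (2,3,w=3); sum of weights 5 + 2 + 3 + 3 = 13)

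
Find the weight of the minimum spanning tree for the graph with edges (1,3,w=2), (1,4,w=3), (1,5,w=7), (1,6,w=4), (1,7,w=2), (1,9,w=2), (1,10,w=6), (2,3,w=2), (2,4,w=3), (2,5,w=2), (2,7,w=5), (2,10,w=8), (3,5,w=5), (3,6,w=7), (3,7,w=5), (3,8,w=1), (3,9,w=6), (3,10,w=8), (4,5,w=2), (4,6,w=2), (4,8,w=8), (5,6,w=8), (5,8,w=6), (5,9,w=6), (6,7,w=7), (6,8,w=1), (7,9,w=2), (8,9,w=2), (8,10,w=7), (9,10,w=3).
17 (MST edges: (1,3,w=2), (1,7,w=2), (1,9,w=2), (2,3,w=2), (2,5,w=2), (3,8,w=1), (4,5,w=2), (6,8,w=1), (9,10,w=3); sum of weights 2 + 2 + 2 + 2 + 2 + 1 + 2 + 1 + 3 = 17)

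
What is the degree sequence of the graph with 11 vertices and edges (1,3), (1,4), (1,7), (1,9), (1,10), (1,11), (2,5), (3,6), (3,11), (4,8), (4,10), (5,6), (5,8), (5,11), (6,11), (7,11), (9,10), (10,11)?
[6, 6, 4, 4, 3, 3, 3, 2, 2, 2, 1] (degrees: deg(1)=6, deg(2)=1, deg(3)=3, deg(4)=3, deg(5)=4, deg(6)=3, deg(7)=2, deg(8)=2, deg(9)=2, deg(10)=4, deg(11)=6)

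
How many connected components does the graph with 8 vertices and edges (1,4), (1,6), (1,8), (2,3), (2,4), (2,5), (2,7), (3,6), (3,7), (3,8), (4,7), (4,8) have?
1 (components: {1, 2, 3, 4, 5, 6, 7, 8})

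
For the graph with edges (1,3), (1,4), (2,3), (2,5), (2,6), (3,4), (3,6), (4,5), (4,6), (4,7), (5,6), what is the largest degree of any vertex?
5 (attained at vertex 4)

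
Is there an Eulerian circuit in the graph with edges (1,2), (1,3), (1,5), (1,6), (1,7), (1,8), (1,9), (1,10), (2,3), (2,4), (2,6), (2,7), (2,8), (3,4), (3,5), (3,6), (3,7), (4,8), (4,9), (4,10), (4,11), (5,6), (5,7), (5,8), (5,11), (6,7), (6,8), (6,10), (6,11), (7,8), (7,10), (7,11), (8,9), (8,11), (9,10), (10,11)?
Yes (the graph is connected and all 11 vertices have even degree)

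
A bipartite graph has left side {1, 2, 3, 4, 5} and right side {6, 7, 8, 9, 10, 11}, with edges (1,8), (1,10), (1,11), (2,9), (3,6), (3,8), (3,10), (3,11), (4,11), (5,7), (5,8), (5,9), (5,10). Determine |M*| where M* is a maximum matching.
5 (matching: (1,8), (2,9), (3,10), (4,11), (5,7); upper bound min(|L|,|R|) = min(5,6) = 5)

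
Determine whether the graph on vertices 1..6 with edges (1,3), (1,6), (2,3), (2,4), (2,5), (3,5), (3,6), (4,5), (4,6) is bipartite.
No (odd cycle of length 3: 6 -> 1 -> 3 -> 6)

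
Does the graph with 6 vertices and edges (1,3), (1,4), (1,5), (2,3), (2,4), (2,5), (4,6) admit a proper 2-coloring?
Yes. Partition: {1, 2, 6}, {3, 4, 5}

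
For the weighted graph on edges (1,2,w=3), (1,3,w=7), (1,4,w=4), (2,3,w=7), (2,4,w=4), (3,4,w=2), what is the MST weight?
9 (MST edges: (1,2,w=3), (1,4,w=4), (3,4,w=2); sum of weights 3 + 4 + 2 = 9)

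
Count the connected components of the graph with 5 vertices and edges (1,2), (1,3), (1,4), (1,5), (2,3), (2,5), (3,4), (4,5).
1 (components: {1, 2, 3, 4, 5})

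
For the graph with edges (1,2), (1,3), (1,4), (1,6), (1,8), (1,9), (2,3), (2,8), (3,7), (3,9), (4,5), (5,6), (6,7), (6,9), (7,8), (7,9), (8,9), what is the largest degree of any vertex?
6 (attained at vertex 1)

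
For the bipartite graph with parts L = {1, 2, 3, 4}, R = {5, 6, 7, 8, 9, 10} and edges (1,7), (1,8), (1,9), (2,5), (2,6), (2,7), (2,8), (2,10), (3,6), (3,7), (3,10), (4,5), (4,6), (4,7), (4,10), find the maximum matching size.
4 (matching: (1,9), (2,8), (3,10), (4,7); upper bound min(|L|,|R|) = min(4,6) = 4)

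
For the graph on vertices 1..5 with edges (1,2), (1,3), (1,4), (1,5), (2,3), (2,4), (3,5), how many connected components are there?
1 (components: {1, 2, 3, 4, 5})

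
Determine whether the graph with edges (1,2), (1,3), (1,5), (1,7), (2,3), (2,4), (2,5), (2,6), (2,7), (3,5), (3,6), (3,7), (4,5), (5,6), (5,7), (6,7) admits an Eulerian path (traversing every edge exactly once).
Yes (the graph is connected and exactly 2 vertices have odd degree: {3, 7}; any Eulerian path must start and end at those)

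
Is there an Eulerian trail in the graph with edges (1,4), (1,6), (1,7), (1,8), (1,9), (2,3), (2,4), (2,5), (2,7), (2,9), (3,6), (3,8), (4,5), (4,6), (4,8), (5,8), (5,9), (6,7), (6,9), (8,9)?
No (8 vertices have odd degree: {1, 2, 3, 4, 6, 7, 8, 9}; Eulerian path requires 0 or 2)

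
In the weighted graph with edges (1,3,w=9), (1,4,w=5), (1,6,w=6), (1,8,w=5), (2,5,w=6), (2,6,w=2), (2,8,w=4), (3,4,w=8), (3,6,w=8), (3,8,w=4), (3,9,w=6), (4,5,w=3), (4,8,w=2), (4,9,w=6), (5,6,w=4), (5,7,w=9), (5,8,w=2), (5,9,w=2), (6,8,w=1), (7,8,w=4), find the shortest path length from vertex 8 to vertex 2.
3 (path: 8 -> 6 -> 2; weights 1 + 2 = 3)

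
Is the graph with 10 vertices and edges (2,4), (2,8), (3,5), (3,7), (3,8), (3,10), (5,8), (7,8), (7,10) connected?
No, it has 4 components: {1}, {2, 3, 4, 5, 7, 8, 10}, {6}, {9}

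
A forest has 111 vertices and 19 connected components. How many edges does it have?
92 (Each of the 19 component trees on V_i vertices has V_i - 1 edges; summing gives V - C = 111 - 19 = 92)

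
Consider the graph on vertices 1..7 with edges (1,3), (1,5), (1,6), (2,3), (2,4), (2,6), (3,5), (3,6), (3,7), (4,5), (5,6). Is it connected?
Yes (BFS from 1 visits [1, 3, 5, 6, 2, 7, 4] — all 7 vertices reached)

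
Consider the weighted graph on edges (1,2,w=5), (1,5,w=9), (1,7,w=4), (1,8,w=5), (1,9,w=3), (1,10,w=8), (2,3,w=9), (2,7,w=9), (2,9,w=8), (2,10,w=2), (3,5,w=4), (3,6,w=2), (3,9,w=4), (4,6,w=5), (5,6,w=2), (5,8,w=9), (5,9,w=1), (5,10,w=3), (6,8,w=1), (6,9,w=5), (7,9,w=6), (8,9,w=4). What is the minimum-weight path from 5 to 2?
5 (path: 5 -> 10 -> 2; weights 3 + 2 = 5)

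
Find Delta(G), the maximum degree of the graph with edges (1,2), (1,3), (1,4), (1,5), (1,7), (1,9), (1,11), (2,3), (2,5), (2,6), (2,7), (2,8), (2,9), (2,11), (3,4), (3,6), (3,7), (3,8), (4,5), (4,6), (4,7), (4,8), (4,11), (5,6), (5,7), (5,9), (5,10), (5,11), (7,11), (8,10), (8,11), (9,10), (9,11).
8 (attained at vertices 2, 5)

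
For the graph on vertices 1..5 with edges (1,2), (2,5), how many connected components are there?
3 (components: {1, 2, 5}, {3}, {4})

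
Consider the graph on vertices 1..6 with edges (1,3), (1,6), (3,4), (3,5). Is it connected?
No, it has 2 components: {1, 3, 4, 5, 6}, {2}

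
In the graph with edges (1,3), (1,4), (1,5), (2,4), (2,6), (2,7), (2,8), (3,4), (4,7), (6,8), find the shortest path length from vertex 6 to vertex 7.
2 (path: 6 -> 2 -> 7, 2 edges)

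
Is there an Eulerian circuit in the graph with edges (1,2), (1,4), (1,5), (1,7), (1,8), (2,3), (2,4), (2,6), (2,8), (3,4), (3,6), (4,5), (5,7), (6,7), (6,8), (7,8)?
No (4 vertices have odd degree: {1, 2, 3, 5}; Eulerian circuit requires 0)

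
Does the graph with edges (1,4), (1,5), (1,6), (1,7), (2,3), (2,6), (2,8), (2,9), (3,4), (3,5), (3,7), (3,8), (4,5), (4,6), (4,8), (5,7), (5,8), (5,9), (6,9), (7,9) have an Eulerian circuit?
No (2 vertices have odd degree: {3, 4}; Eulerian circuit requires 0)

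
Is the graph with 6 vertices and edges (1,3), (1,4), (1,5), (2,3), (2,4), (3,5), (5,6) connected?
Yes (BFS from 1 visits [1, 3, 4, 5, 2, 6] — all 6 vertices reached)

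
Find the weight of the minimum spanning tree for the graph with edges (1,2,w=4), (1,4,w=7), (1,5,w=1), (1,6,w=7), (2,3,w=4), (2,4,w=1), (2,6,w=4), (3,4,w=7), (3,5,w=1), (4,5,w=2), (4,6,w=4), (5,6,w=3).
8 (MST edges: (1,5,w=1), (2,4,w=1), (3,5,w=1), (4,5,w=2), (5,6,w=3); sum of weights 1 + 1 + 1 + 2 + 3 = 8)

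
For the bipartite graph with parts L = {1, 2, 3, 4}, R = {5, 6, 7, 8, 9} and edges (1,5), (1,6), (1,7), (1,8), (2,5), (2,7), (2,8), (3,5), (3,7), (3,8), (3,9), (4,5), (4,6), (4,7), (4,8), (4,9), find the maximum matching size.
4 (matching: (1,8), (2,7), (3,9), (4,6); upper bound min(|L|,|R|) = min(4,5) = 4)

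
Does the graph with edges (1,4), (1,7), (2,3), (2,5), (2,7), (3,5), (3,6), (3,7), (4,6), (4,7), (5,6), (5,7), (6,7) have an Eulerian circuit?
No (2 vertices have odd degree: {2, 4}; Eulerian circuit requires 0)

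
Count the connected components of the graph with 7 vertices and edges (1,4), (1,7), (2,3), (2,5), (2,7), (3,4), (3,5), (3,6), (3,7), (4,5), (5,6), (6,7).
1 (components: {1, 2, 3, 4, 5, 6, 7})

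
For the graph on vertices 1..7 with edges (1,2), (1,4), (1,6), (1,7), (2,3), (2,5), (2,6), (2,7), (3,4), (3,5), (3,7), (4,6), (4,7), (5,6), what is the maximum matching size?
3 (matching: (1,7), (2,6), (3,5); upper bound floor(n/2) = floor(7/2) = 3)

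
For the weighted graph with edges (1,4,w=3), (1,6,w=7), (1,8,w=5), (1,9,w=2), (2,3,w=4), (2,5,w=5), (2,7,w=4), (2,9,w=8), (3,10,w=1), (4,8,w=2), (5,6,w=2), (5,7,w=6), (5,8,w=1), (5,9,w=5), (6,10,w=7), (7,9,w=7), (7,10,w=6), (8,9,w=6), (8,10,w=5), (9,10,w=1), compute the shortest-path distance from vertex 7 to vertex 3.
7 (path: 7 -> 10 -> 3; weights 6 + 1 = 7)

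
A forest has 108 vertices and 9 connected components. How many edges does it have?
99 (Each of the 9 component trees on V_i vertices has V_i - 1 edges; summing gives V - C = 108 - 9 = 99)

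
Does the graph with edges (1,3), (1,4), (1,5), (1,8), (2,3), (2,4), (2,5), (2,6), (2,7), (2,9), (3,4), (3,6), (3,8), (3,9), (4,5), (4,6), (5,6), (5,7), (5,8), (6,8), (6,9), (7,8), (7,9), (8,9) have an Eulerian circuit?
No (2 vertices have odd degree: {4, 9}; Eulerian circuit requires 0)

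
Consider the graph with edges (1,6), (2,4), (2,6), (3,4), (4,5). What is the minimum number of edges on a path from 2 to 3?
2 (path: 2 -> 4 -> 3, 2 edges)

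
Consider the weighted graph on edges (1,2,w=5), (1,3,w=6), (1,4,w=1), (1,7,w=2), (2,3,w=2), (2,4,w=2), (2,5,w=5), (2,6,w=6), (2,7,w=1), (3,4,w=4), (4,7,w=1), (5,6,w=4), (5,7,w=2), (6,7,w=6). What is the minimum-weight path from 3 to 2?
2 (path: 3 -> 2; weights 2 = 2)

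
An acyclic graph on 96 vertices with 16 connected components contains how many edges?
80 (Each of the 16 component trees on V_i vertices has V_i - 1 edges; summing gives V - C = 96 - 16 = 80)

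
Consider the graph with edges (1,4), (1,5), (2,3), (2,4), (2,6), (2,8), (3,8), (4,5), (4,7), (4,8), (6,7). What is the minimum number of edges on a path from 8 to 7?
2 (path: 8 -> 4 -> 7, 2 edges)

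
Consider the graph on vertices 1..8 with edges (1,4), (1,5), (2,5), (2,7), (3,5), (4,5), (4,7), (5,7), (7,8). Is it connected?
No, it has 2 components: {1, 2, 3, 4, 5, 7, 8}, {6}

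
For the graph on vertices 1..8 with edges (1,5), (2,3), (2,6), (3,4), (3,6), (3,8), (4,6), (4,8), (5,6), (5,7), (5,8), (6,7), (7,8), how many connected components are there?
1 (components: {1, 2, 3, 4, 5, 6, 7, 8})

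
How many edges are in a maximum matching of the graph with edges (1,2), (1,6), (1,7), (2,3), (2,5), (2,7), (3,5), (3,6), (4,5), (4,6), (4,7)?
3 (matching: (1,7), (3,6), (4,5); upper bound floor(n/2) = floor(7/2) = 3)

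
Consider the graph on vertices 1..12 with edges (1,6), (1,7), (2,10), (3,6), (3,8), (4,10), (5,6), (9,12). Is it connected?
No, it has 4 components: {1, 3, 5, 6, 7, 8}, {2, 4, 10}, {9, 12}, {11}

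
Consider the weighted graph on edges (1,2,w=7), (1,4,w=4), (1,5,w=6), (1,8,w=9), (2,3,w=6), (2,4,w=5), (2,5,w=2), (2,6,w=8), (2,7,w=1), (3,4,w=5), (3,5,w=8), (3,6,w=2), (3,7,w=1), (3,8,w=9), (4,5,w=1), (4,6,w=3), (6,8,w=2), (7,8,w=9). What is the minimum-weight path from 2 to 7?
1 (path: 2 -> 7; weights 1 = 1)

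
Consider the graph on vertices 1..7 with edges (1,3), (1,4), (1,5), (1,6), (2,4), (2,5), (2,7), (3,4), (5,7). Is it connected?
Yes (BFS from 1 visits [1, 3, 4, 5, 6, 2, 7] — all 7 vertices reached)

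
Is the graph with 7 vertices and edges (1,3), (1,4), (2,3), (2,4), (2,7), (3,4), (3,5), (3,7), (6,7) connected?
Yes (BFS from 1 visits [1, 3, 4, 2, 5, 7, 6] — all 7 vertices reached)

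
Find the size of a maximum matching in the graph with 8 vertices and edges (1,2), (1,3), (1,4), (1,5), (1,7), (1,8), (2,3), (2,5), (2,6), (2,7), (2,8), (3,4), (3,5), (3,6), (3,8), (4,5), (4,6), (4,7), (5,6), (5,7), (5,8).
4 (matching: (1,5), (2,6), (3,8), (4,7); upper bound floor(n/2) = floor(8/2) = 4)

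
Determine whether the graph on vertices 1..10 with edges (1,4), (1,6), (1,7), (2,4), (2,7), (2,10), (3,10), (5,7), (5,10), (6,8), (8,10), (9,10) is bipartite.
Yes. Partition: {1, 2, 3, 5, 8, 9}, {4, 6, 7, 10}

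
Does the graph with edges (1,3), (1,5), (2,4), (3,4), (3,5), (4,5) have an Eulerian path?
No (4 vertices have odd degree: {2, 3, 4, 5}; Eulerian path requires 0 or 2)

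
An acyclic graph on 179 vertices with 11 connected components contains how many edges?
168 (Each of the 11 component trees on V_i vertices has V_i - 1 edges; summing gives V - C = 179 - 11 = 168)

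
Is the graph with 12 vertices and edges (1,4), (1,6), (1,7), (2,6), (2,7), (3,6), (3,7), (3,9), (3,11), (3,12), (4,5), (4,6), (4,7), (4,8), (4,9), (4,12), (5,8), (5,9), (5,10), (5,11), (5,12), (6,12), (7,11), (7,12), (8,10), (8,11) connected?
Yes (BFS from 1 visits [1, 4, 6, 7, 5, 8, 9, 12, 2, 3, 11, 10] — all 12 vertices reached)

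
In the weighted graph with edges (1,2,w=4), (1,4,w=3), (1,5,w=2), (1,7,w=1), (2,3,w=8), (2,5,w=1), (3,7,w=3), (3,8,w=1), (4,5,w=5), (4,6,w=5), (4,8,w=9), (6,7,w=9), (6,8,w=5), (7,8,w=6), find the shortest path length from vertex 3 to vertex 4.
7 (path: 3 -> 7 -> 1 -> 4; weights 3 + 1 + 3 = 7)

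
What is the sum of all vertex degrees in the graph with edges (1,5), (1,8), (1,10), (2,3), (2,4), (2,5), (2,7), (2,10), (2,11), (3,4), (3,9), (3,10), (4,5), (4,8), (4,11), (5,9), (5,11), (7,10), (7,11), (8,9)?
40 (handshake: sum of degrees = 2|E| = 2 x 20 = 40)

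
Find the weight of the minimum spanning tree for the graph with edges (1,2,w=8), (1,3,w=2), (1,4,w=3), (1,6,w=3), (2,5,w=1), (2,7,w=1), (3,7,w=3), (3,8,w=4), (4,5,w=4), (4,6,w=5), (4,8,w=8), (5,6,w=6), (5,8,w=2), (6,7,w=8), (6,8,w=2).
14 (MST edges: (1,3,w=2), (1,4,w=3), (1,6,w=3), (2,5,w=1), (2,7,w=1), (5,8,w=2), (6,8,w=2); sum of weights 2 + 3 + 3 + 1 + 1 + 2 + 2 = 14)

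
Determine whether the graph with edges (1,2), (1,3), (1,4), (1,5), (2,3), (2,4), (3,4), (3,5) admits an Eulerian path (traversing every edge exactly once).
Yes (the graph is connected and exactly 2 vertices have odd degree: {2, 4}; any Eulerian path must start and end at those)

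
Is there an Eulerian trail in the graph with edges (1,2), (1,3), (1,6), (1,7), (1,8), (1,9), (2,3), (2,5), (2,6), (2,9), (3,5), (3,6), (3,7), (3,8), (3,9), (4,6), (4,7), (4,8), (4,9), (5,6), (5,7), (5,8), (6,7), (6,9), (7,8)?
No (6 vertices have odd degree: {2, 3, 5, 6, 8, 9}; Eulerian path requires 0 or 2)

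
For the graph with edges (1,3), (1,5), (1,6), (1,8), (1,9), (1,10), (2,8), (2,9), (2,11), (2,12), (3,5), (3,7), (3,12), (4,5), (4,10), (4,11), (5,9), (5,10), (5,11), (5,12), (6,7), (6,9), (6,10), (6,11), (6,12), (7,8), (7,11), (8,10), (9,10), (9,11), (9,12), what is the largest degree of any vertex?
7 (attained at vertices 5, 9)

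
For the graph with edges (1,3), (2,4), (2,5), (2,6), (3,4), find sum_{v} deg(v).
10 (handshake: sum of degrees = 2|E| = 2 x 5 = 10)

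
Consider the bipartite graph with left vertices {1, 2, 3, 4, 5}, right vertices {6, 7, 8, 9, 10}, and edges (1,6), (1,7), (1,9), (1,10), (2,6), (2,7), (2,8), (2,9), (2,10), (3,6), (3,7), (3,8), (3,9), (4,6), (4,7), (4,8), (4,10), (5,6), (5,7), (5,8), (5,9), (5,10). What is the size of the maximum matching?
5 (matching: (1,10), (2,9), (3,8), (4,7), (5,6); upper bound min(|L|,|R|) = min(5,5) = 5)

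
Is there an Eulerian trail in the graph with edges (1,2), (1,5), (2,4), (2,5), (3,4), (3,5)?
Yes (the graph is connected and exactly 2 vertices have odd degree: {2, 5}; any Eulerian path must start and end at those)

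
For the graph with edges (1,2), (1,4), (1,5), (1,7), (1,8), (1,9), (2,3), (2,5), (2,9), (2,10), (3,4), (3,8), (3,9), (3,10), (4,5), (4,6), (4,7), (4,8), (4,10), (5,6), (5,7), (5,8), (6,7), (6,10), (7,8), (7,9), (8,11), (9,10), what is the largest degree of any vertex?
7 (attained at vertex 4)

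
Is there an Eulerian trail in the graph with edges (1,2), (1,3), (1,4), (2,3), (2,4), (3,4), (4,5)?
No (4 vertices have odd degree: {1, 2, 3, 5}; Eulerian path requires 0 or 2)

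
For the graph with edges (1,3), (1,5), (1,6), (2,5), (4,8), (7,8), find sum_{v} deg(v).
12 (handshake: sum of degrees = 2|E| = 2 x 6 = 12)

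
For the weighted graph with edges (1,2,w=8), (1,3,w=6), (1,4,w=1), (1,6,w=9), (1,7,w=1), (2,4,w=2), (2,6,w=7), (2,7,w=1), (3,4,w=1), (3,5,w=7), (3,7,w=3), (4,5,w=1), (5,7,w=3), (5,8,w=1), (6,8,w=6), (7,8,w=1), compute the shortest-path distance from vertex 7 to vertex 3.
3 (path: 7 -> 3; weights 3 = 3)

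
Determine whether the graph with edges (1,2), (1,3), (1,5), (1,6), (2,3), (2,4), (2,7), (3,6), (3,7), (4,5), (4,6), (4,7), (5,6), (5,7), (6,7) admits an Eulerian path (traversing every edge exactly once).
Yes (the graph is connected and exactly 2 vertices have odd degree: {6, 7}; any Eulerian path must start and end at those)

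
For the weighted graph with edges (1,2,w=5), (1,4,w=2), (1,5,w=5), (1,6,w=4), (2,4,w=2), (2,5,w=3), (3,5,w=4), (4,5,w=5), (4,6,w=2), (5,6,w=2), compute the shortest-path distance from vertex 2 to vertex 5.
3 (path: 2 -> 5; weights 3 = 3)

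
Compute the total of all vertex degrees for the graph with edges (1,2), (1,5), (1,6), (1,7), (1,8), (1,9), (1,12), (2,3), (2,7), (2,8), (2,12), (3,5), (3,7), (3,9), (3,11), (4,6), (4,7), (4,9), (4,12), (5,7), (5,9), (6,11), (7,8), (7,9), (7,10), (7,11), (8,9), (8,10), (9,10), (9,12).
60 (handshake: sum of degrees = 2|E| = 2 x 30 = 60)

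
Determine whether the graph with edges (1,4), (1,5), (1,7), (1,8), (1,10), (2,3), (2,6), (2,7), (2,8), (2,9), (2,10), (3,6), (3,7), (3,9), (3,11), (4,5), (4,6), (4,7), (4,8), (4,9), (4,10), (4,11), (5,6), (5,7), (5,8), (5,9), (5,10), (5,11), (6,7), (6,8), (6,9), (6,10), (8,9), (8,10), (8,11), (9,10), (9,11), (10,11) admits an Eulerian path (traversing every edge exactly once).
Yes (the graph is connected and exactly 2 vertices have odd degree: {1, 3}; any Eulerian path must start and end at those)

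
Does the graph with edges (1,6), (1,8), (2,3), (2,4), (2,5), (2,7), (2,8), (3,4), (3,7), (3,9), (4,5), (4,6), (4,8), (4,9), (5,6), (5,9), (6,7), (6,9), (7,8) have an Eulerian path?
Yes (the graph is connected and exactly 2 vertices have odd degree: {2, 6}; any Eulerian path must start and end at those)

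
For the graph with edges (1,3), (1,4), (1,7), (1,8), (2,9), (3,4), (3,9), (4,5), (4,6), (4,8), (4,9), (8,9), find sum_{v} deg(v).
24 (handshake: sum of degrees = 2|E| = 2 x 12 = 24)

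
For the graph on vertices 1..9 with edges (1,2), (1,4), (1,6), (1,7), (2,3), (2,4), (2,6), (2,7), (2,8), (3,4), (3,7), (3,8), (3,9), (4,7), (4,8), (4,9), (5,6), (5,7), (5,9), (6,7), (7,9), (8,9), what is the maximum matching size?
4 (matching: (1,4), (2,6), (5,7), (8,9); upper bound floor(n/2) = floor(9/2) = 4)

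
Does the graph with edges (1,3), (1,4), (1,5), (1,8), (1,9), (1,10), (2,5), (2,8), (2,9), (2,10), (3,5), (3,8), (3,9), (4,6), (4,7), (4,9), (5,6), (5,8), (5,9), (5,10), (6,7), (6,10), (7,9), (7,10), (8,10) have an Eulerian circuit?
No (2 vertices have odd degree: {5, 8}; Eulerian circuit requires 0)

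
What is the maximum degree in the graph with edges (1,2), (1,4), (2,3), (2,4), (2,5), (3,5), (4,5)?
4 (attained at vertex 2)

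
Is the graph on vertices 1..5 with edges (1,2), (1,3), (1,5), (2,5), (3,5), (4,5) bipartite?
No (odd cycle of length 3: 2 -> 1 -> 5 -> 2)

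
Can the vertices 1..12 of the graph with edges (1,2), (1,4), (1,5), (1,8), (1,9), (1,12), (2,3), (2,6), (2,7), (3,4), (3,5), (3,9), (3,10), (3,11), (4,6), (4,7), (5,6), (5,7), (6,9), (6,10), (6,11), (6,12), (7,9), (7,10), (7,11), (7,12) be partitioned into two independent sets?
Yes. Partition: {1, 3, 6, 7}, {2, 4, 5, 8, 9, 10, 11, 12}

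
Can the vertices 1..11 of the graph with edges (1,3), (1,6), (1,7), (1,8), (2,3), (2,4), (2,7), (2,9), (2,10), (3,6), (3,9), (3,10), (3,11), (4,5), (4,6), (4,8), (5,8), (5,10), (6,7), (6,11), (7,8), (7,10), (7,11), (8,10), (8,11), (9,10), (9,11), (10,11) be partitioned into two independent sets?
No (odd cycle of length 3: 8 -> 1 -> 7 -> 8)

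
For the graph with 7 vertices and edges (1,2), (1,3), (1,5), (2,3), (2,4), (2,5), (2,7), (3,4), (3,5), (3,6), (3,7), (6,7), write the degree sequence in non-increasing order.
[6, 5, 3, 3, 3, 2, 2] (degrees: deg(1)=3, deg(2)=5, deg(3)=6, deg(4)=2, deg(5)=3, deg(6)=2, deg(7)=3)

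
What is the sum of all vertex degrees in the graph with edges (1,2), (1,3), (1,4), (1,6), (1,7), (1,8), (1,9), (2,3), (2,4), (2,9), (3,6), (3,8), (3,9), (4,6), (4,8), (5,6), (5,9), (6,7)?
36 (handshake: sum of degrees = 2|E| = 2 x 18 = 36)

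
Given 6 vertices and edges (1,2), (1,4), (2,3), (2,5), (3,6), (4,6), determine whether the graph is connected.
Yes (BFS from 1 visits [1, 2, 4, 3, 5, 6] — all 6 vertices reached)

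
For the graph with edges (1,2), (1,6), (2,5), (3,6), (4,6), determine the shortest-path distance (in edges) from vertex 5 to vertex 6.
3 (path: 5 -> 2 -> 1 -> 6, 3 edges)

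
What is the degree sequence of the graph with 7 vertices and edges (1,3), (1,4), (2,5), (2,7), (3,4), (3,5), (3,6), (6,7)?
[4, 2, 2, 2, 2, 2, 2] (degrees: deg(1)=2, deg(2)=2, deg(3)=4, deg(4)=2, deg(5)=2, deg(6)=2, deg(7)=2)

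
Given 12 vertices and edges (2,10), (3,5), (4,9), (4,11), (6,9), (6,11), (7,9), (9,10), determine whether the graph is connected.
No, it has 5 components: {1}, {2, 4, 6, 7, 9, 10, 11}, {3, 5}, {8}, {12}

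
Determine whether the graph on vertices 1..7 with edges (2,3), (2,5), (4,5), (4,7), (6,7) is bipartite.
Yes. Partition: {1, 2, 4, 6}, {3, 5, 7}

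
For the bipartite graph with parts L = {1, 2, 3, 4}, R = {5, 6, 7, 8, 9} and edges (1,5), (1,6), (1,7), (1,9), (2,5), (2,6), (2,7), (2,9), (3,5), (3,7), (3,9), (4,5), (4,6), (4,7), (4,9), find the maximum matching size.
4 (matching: (1,9), (2,7), (3,5), (4,6); upper bound min(|L|,|R|) = min(4,5) = 4)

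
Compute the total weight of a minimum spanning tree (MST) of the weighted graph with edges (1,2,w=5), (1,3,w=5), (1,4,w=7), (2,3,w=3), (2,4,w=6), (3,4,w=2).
10 (MST edges: (1,2,w=5), (2,3,w=3), (3,4,w=2); sum of weights 5 + 3 + 2 = 10)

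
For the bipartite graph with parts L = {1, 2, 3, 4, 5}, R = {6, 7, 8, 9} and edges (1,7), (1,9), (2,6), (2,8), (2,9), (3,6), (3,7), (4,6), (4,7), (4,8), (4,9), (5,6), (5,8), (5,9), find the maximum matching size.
4 (matching: (1,9), (2,8), (3,7), (4,6); upper bound min(|L|,|R|) = min(5,4) = 4)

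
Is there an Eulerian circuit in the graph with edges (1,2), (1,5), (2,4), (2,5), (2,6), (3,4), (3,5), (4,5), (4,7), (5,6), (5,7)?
Yes (the graph is connected and all 7 vertices have even degree)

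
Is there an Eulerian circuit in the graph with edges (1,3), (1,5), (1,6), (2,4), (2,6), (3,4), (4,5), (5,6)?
No (4 vertices have odd degree: {1, 4, 5, 6}; Eulerian circuit requires 0)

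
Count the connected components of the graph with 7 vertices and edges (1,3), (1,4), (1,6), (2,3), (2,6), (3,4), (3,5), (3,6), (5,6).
2 (components: {1, 2, 3, 4, 5, 6}, {7})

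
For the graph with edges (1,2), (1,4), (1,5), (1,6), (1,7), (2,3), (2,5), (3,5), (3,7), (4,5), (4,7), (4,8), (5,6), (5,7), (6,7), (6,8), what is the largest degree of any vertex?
6 (attained at vertex 5)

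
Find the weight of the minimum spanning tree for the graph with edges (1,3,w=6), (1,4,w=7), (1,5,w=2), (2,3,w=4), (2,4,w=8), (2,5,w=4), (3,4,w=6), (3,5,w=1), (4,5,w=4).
11 (MST edges: (1,5,w=2), (2,3,w=4), (3,5,w=1), (4,5,w=4); sum of weights 2 + 4 + 1 + 4 = 11)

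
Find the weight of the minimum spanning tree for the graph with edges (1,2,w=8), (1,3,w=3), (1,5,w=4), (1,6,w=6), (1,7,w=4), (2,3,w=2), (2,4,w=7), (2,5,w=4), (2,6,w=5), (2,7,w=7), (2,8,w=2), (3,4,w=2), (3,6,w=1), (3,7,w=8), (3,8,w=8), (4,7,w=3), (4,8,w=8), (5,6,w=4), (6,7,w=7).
17 (MST edges: (1,3,w=3), (1,5,w=4), (2,3,w=2), (2,8,w=2), (3,4,w=2), (3,6,w=1), (4,7,w=3); sum of weights 3 + 4 + 2 + 2 + 2 + 1 + 3 = 17)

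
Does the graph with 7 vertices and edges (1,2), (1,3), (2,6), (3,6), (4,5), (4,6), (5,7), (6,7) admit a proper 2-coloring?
Yes. Partition: {1, 5, 6}, {2, 3, 4, 7}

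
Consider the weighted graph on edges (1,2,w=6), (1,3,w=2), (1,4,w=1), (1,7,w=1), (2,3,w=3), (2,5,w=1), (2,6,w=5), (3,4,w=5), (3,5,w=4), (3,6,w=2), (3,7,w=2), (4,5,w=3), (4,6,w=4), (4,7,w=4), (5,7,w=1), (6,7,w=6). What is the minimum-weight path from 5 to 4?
3 (path: 5 -> 4; weights 3 = 3)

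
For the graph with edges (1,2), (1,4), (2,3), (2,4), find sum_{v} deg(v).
8 (handshake: sum of degrees = 2|E| = 2 x 4 = 8)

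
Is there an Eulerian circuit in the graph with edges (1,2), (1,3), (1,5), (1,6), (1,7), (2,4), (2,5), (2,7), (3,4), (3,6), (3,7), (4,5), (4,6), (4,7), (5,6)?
No (2 vertices have odd degree: {1, 4}; Eulerian circuit requires 0)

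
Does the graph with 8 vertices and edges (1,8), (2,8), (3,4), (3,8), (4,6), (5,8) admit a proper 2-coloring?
Yes. Partition: {1, 2, 3, 5, 6, 7}, {4, 8}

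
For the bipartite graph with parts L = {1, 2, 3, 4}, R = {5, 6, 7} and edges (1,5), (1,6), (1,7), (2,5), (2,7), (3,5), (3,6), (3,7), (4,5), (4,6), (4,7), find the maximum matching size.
3 (matching: (1,7), (2,5), (3,6); upper bound min(|L|,|R|) = min(4,3) = 3)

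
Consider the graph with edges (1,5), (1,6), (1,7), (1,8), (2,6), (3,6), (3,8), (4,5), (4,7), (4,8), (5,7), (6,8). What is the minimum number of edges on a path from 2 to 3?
2 (path: 2 -> 6 -> 3, 2 edges)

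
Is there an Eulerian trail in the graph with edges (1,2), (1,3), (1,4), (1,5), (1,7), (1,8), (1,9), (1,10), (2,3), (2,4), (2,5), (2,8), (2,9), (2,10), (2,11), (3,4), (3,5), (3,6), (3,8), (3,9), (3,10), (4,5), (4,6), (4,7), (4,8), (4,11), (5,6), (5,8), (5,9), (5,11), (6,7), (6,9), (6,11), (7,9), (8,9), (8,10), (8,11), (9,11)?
Yes — and in fact it has an Eulerian circuit (the graph is connected and all 11 vertices have even degree)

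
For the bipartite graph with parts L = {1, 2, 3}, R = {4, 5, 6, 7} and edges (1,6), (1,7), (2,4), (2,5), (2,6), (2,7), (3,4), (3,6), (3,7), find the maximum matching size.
3 (matching: (1,7), (2,5), (3,6); upper bound min(|L|,|R|) = min(3,4) = 3)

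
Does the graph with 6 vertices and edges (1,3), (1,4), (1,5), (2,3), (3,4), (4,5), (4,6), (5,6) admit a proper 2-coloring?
No (odd cycle of length 3: 4 -> 1 -> 3 -> 4)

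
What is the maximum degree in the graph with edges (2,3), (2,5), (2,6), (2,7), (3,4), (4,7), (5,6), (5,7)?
4 (attained at vertex 2)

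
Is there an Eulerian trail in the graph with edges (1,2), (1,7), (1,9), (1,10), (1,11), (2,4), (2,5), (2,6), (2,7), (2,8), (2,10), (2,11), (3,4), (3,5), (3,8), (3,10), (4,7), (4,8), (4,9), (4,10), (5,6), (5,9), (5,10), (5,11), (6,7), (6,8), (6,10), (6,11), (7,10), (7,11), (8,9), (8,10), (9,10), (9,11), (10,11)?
Yes (the graph is connected and exactly 2 vertices have odd degree: {1, 11}; any Eulerian path must start and end at those)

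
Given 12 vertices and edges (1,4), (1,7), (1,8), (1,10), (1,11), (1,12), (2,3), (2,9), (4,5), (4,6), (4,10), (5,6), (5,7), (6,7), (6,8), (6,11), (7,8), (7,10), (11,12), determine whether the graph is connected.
No, it has 2 components: {1, 4, 5, 6, 7, 8, 10, 11, 12}, {2, 3, 9}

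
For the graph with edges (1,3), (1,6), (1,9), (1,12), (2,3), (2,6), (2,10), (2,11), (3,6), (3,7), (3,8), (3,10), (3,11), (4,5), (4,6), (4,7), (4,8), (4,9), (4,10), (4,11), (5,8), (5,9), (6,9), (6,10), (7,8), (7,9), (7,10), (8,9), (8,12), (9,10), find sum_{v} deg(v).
60 (handshake: sum of degrees = 2|E| = 2 x 30 = 60)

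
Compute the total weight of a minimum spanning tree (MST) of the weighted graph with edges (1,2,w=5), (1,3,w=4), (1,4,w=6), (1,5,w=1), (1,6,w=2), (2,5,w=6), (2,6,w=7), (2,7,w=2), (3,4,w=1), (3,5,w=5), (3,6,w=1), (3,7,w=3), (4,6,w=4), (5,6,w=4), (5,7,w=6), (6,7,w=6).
10 (MST edges: (1,5,w=1), (1,6,w=2), (2,7,w=2), (3,4,w=1), (3,6,w=1), (3,7,w=3); sum of weights 1 + 2 + 2 + 1 + 1 + 3 = 10)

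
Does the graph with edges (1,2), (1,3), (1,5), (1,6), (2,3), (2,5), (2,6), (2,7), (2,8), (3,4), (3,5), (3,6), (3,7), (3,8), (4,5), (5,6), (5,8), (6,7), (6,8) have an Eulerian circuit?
No (2 vertices have odd degree: {3, 7}; Eulerian circuit requires 0)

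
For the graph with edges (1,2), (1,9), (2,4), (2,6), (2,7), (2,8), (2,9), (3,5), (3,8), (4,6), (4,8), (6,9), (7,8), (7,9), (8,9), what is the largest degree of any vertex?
6 (attained at vertex 2)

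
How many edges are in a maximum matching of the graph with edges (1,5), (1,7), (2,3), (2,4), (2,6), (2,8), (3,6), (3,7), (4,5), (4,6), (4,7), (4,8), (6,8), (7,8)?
4 (matching: (1,5), (2,4), (3,7), (6,8); upper bound floor(n/2) = floor(8/2) = 4)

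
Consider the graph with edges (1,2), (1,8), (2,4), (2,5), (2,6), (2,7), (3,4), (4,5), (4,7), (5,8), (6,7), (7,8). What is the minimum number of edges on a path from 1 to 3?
3 (path: 1 -> 2 -> 4 -> 3, 3 edges)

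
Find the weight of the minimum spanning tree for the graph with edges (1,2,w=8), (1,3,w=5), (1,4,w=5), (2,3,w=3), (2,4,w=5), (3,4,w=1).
9 (MST edges: (1,4,w=5), (2,3,w=3), (3,4,w=1); sum of weights 5 + 3 + 1 = 9)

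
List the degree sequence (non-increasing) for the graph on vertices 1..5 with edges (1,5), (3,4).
[1, 1, 1, 1, 0] (degrees: deg(1)=1, deg(2)=0, deg(3)=1, deg(4)=1, deg(5)=1)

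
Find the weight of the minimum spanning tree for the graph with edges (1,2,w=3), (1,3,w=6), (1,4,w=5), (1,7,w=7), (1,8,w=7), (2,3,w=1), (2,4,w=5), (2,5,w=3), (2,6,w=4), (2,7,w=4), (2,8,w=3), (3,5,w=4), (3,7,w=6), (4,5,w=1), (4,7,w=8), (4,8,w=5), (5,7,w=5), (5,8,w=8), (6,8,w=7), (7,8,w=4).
19 (MST edges: (1,2,w=3), (2,3,w=1), (2,5,w=3), (2,6,w=4), (2,7,w=4), (2,8,w=3), (4,5,w=1); sum of weights 3 + 1 + 3 + 4 + 4 + 3 + 1 = 19)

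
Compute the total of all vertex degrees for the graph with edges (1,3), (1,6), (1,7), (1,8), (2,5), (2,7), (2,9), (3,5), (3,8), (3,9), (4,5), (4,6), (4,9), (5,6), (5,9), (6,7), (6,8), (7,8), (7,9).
38 (handshake: sum of degrees = 2|E| = 2 x 19 = 38)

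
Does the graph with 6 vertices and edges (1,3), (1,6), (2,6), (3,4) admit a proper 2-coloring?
Yes. Partition: {1, 2, 4, 5}, {3, 6}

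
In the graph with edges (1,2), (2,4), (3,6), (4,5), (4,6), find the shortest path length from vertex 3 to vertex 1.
4 (path: 3 -> 6 -> 4 -> 2 -> 1, 4 edges)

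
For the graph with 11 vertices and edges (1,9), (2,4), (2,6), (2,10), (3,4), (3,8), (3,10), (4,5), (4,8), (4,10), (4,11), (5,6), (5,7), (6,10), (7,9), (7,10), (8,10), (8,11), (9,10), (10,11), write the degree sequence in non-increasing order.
[8, 6, 4, 3, 3, 3, 3, 3, 3, 3, 1] (degrees: deg(1)=1, deg(2)=3, deg(3)=3, deg(4)=6, deg(5)=3, deg(6)=3, deg(7)=3, deg(8)=4, deg(9)=3, deg(10)=8, deg(11)=3)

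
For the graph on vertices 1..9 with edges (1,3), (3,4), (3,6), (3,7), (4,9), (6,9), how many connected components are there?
4 (components: {1, 3, 4, 6, 7, 9}, {2}, {5}, {8})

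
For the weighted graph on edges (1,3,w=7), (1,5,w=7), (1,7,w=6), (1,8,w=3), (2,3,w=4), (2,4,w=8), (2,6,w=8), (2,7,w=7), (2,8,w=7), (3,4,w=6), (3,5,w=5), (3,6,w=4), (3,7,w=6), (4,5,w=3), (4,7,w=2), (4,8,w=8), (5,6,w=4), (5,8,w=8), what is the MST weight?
26 (MST edges: (1,7,w=6), (1,8,w=3), (2,3,w=4), (3,6,w=4), (4,5,w=3), (4,7,w=2), (5,6,w=4); sum of weights 6 + 3 + 4 + 4 + 3 + 2 + 4 = 26)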